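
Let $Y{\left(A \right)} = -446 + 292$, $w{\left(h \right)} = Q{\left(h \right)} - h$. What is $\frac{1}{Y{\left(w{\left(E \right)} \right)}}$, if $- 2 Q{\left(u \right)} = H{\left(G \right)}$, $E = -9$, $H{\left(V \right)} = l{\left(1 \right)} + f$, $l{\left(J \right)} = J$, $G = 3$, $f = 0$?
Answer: $- \frac{1}{154} \approx -0.0064935$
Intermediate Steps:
$H{\left(V \right)} = 1$ ($H{\left(V \right)} = 1 + 0 = 1$)
$Q{\left(u \right)} = - \frac{1}{2}$ ($Q{\left(u \right)} = \left(- \frac{1}{2}\right) 1 = - \frac{1}{2}$)
$w{\left(h \right)} = - \frac{1}{2} - h$
$Y{\left(A \right)} = -154$
$\frac{1}{Y{\left(w{\left(E \right)} \right)}} = \frac{1}{-154} = - \frac{1}{154}$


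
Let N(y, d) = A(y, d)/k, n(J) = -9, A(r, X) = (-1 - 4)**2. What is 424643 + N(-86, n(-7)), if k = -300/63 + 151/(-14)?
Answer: 277290829/653 ≈ 4.2464e+5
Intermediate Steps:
A(r, X) = 25 (A(r, X) = (-5)**2 = 25)
k = -653/42 (k = -300*1/63 + 151*(-1/14) = -100/21 - 151/14 = -653/42 ≈ -15.548)
N(y, d) = -1050/653 (N(y, d) = 25/(-653/42) = 25*(-42/653) = -1050/653)
424643 + N(-86, n(-7)) = 424643 - 1050/653 = 277290829/653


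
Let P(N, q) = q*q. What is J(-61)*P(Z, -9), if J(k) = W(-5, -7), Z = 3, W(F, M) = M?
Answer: -567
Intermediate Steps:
P(N, q) = q²
J(k) = -7
J(-61)*P(Z, -9) = -7*(-9)² = -7*81 = -567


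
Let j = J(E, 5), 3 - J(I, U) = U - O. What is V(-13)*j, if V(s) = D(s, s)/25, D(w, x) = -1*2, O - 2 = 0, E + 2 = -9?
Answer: 0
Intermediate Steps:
E = -11 (E = -2 - 9 = -11)
O = 2 (O = 2 + 0 = 2)
D(w, x) = -2
V(s) = -2/25
J(I, U) = 5 - U (J(I, U) = 3 - (U - 1*2) = 3 - (U - 2) = 3 - (-2 + U) = 3 + (2 - U) = 5 - U)
j = 0 (j = 5 - 1*5 = 5 - 5 = 0)
V(-13)*j = -2/25*0 = 0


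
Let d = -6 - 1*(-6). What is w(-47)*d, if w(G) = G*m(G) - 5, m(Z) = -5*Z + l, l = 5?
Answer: 0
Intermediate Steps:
d = 0 (d = -6 + 6 = 0)
m(Z) = 5 - 5*Z (m(Z) = -5*Z + 5 = 5 - 5*Z)
w(G) = -5 + G*(5 - 5*G) (w(G) = G*(5 - 5*G) - 5 = -5 + G*(5 - 5*G))
w(-47)*d = (-5 - 5*(-47)² + 5*(-47))*0 = (-5 - 5*2209 - 235)*0 = (-5 - 11045 - 235)*0 = -11285*0 = 0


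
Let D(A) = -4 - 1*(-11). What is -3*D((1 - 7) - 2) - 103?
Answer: -124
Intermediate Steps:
D(A) = 7 (D(A) = -4 + 11 = 7)
-3*D((1 - 7) - 2) - 103 = -3*7 - 103 = -21 - 103 = -124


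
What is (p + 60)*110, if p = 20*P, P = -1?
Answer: 4400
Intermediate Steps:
p = -20 (p = 20*(-1) = -20)
(p + 60)*110 = (-20 + 60)*110 = 40*110 = 4400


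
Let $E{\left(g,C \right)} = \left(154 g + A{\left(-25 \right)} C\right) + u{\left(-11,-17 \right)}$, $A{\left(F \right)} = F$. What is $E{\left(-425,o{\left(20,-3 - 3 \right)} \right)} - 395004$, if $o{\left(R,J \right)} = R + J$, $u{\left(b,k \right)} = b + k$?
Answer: $-460832$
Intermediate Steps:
$o{\left(R,J \right)} = J + R$
$E{\left(g,C \right)} = -28 - 25 C + 154 g$ ($E{\left(g,C \right)} = \left(154 g - 25 C\right) - 28 = \left(- 25 C + 154 g\right) - 28 = -28 - 25 C + 154 g$)
$E{\left(-425,o{\left(20,-3 - 3 \right)} \right)} - 395004 = \left(-28 - 25 \left(\left(-3 - 3\right) + 20\right) + 154 \left(-425\right)\right) - 395004 = \left(-28 - 25 \left(\left(-3 - 3\right) + 20\right) - 65450\right) - 395004 = \left(-28 - 25 \left(-6 + 20\right) - 65450\right) - 395004 = \left(-28 - 350 - 65450\right) - 395004 = -65828 - 395004 = -460832$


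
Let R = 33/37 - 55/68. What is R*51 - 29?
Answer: -3665/148 ≈ -24.764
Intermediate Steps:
R = 209/2516 (R = 33*(1/37) - 55*1/68 = 33/37 - 55/68 = 209/2516 ≈ 0.083068)
R*51 - 29 = (209/2516)*51 - 29 = 627/148 - 29 = -3665/148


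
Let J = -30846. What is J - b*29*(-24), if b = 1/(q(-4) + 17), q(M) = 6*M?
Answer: -216618/7 ≈ -30945.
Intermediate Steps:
b = -⅐ (b = 1/(6*(-4) + 17) = 1/(-24 + 17) = 1/(-7) = -⅐ ≈ -0.14286)
J - b*29*(-24) = -30846 - (-⅐*29)*(-24) = -30846 - (-29)*(-24)/7 = -30846 - 1*696/7 = -30846 - 696/7 = -216618/7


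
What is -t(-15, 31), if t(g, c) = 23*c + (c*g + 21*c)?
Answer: -899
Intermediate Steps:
t(g, c) = 44*c + c*g (t(g, c) = 23*c + (21*c + c*g) = 44*c + c*g)
-t(-15, 31) = -31*(44 - 15) = -31*29 = -1*899 = -899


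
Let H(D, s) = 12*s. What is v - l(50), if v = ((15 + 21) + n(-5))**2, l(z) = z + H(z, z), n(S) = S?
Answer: 311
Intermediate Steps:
l(z) = 13*z (l(z) = z + 12*z = 13*z)
v = 961 (v = ((15 + 21) - 5)**2 = (36 - 5)**2 = 31**2 = 961)
v - l(50) = 961 - 13*50 = 961 - 1*650 = 961 - 650 = 311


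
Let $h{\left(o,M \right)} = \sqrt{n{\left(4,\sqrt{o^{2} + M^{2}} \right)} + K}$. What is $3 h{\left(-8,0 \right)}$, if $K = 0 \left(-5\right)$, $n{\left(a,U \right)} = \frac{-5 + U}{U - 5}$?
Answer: $3$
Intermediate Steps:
$n{\left(a,U \right)} = 1$ ($n{\left(a,U \right)} = \frac{-5 + U}{-5 + U} = 1$)
$K = 0$
$h{\left(o,M \right)} = 1$ ($h{\left(o,M \right)} = \sqrt{1 + 0} = \sqrt{1} = 1$)
$3 h{\left(-8,0 \right)} = 3 \cdot 1 = 3$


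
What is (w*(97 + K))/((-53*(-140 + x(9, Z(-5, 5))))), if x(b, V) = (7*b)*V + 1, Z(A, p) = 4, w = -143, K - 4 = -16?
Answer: 12155/5989 ≈ 2.0296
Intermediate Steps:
K = -12 (K = 4 - 16 = -12)
x(b, V) = 1 + 7*V*b (x(b, V) = 7*V*b + 1 = 1 + 7*V*b)
(w*(97 + K))/((-53*(-140 + x(9, Z(-5, 5))))) = (-143*(97 - 12))/((-53*(-140 + (1 + 7*4*9)))) = (-143*85)/((-53*(-140 + (1 + 252)))) = -12155*(-1/(53*(-140 + 253))) = -12155/((-53*113)) = -12155/(-5989) = -12155*(-1/5989) = 12155/5989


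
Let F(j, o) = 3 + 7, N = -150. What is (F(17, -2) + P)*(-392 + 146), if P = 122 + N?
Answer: 4428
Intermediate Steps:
F(j, o) = 10
P = -28 (P = 122 - 150 = -28)
(F(17, -2) + P)*(-392 + 146) = (10 - 28)*(-392 + 146) = -18*(-246) = 4428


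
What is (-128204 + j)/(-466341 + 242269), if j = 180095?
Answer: -51891/224072 ≈ -0.23158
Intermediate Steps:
(-128204 + j)/(-466341 + 242269) = (-128204 + 180095)/(-466341 + 242269) = 51891/(-224072) = 51891*(-1/224072) = -51891/224072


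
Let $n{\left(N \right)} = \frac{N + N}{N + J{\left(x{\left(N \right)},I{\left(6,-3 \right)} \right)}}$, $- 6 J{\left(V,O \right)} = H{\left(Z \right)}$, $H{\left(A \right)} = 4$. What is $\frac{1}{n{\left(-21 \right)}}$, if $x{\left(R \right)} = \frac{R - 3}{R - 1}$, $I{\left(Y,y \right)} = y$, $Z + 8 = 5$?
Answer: $\frac{65}{126} \approx 0.51587$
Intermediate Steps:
$Z = -3$ ($Z = -8 + 5 = -3$)
$x{\left(R \right)} = \frac{-3 + R}{-1 + R}$
$J{\left(V,O \right)} = - \frac{2}{3}$ ($J{\left(V,O \right)} = \left(- \frac{1}{6}\right) 4 = - \frac{2}{3}$)
$n{\left(N \right)} = \frac{2 N}{- \frac{2}{3} + N}$ ($n{\left(N \right)} = \frac{N + N}{N - \frac{2}{3}} = \frac{2 N}{- \frac{2}{3} + N}$)
$\frac{1}{n{\left(-21 \right)}} = \frac{1}{6 \left(-21\right) \frac{1}{-2 + 3 \left(-21\right)}} = \frac{1}{6 \left(-21\right) \frac{1}{-2 - 63}} = \frac{1}{6 \left(-21\right) \frac{1}{-65}} = \frac{1}{6 \left(-21\right) \left(- \frac{1}{65}\right)} = \frac{1}{\frac{126}{65}} = \frac{65}{126}$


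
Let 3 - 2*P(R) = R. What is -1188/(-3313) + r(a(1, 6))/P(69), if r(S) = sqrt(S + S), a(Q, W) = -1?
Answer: 1188/3313 - I*sqrt(2)/33 ≈ 0.35859 - 0.042855*I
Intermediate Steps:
P(R) = 3/2 - R/2
r(S) = sqrt(2)*sqrt(S) (r(S) = sqrt(2*S) = sqrt(2)*sqrt(S))
-1188/(-3313) + r(a(1, 6))/P(69) = -1188/(-3313) + (sqrt(2)*sqrt(-1))/(3/2 - 1/2*69) = -1188*(-1/3313) + (sqrt(2)*I)/(3/2 - 69/2) = 1188/3313 + (I*sqrt(2))/(-33) = 1188/3313 + (I*sqrt(2))*(-1/33) = 1188/3313 - I*sqrt(2)/33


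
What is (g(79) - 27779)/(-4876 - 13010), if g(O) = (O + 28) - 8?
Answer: 13840/8943 ≈ 1.5476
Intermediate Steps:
g(O) = 20 + O (g(O) = (28 + O) - 8 = 20 + O)
(g(79) - 27779)/(-4876 - 13010) = ((20 + 79) - 27779)/(-4876 - 13010) = (99 - 27779)/(-17886) = -27680*(-1/17886) = 13840/8943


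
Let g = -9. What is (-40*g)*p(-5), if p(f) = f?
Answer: -1800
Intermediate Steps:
(-40*g)*p(-5) = -40*(-9)*(-5) = 360*(-5) = -1800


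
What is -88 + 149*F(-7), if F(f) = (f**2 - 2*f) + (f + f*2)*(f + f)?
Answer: 53105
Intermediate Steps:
F(f) = -2*f + 7*f**2 (F(f) = (f**2 - 2*f) + (f + 2*f)*(2*f) = (f**2 - 2*f) + (3*f)*(2*f) = (f**2 - 2*f) + 6*f**2 = -2*f + 7*f**2)
-88 + 149*F(-7) = -88 + 149*(-7*(-2 + 7*(-7))) = -88 + 149*(-7*(-2 - 49)) = -88 + 149*(-7*(-51)) = -88 + 149*357 = -88 + 53193 = 53105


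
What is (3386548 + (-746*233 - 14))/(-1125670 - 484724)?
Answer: -1606358/805197 ≈ -1.9950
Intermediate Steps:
(3386548 + (-746*233 - 14))/(-1125670 - 484724) = (3386548 + (-173818 - 14))/(-1610394) = (3386548 - 173832)*(-1/1610394) = 3212716*(-1/1610394) = -1606358/805197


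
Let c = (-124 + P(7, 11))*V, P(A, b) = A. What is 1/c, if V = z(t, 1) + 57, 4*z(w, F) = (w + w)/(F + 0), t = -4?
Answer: -1/6435 ≈ -0.00015540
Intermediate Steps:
z(w, F) = w/(2*F) (z(w, F) = ((w + w)/(F + 0))/4 = ((2*w)/F)/4 = (2*w/F)/4 = w/(2*F))
V = 55 (V = (1/2)*(-4)/1 + 57 = (1/2)*(-4)*1 + 57 = -2 + 57 = 55)
c = -6435 (c = (-124 + 7)*55 = -117*55 = -6435)
1/c = 1/(-6435) = -1/6435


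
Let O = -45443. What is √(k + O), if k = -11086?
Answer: 3*I*√6281 ≈ 237.76*I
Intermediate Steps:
√(k + O) = √(-11086 - 45443) = √(-56529) = 3*I*√6281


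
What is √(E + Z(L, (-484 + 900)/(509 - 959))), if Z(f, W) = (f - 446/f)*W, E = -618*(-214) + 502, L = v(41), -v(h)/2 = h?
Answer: √50237651042/615 ≈ 364.45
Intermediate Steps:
v(h) = -2*h
L = -82 (L = -2*41 = -82)
E = 132754 (E = 132252 + 502 = 132754)
Z(f, W) = W*(f - 446/f)
√(E + Z(L, (-484 + 900)/(509 - 959))) = √(132754 + ((-484 + 900)/(509 - 959))*(-446 + (-82)²)/(-82)) = √(132754 + (416/(-450))*(-1/82)*(-446 + 6724)) = √(132754 + (416*(-1/450))*(-1/82)*6278) = √(132754 - 208/225*(-1/82)*6278) = √(132754 + 652912/9225) = √(1225308562/9225) = √50237651042/615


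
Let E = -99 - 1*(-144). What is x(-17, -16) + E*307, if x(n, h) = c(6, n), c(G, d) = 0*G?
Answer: 13815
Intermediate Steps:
c(G, d) = 0
x(n, h) = 0
E = 45 (E = -99 + 144 = 45)
x(-17, -16) + E*307 = 0 + 45*307 = 0 + 13815 = 13815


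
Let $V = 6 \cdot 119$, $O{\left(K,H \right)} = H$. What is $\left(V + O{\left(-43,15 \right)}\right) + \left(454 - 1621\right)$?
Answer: $-438$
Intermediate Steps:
$V = 714$
$\left(V + O{\left(-43,15 \right)}\right) + \left(454 - 1621\right) = \left(714 + 15\right) + \left(454 - 1621\right) = 729 + \left(454 - 1621\right) = 729 - 1167 = -438$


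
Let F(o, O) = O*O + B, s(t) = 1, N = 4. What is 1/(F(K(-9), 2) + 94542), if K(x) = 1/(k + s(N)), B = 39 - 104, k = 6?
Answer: 1/94481 ≈ 1.0584e-5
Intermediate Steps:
B = -65
K(x) = ⅐ (K(x) = 1/(6 + 1) = 1/7 = ⅐)
F(o, O) = -65 + O² (F(o, O) = O*O - 65 = O² - 65 = -65 + O²)
1/(F(K(-9), 2) + 94542) = 1/((-65 + 2²) + 94542) = 1/((-65 + 4) + 94542) = 1/(-61 + 94542) = 1/94481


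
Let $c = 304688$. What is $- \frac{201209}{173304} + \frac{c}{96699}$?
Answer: $\frac{11115646687}{5586107832} \approx 1.9899$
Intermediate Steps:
$- \frac{201209}{173304} + \frac{c}{96699} = - \frac{201209}{173304} + \frac{304688}{96699} = \frac{11115646687}{5586107832}$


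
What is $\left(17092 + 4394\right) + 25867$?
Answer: $47353$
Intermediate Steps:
$\left(17092 + 4394\right) + 25867 = 21486 + 25867 = 47353$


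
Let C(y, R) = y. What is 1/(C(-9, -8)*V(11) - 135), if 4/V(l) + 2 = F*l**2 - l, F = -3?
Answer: -94/12681 ≈ -0.0074127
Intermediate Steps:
V(l) = 4/(-2 - l - 3*l**2) (V(l) = 4/(-2 + (-3*l**2 - l)) = 4/(-2 + (-l - 3*l**2)) = 4/(-2 - l - 3*l**2))
1/(C(-9, -8)*V(11) - 135) = 1/(-(-36)/(2 + 11 + 3*11**2) - 135) = 1/(-(-36)/(2 + 11 + 3*121) - 135) = 1/(-(-36)/(2 + 11 + 363) - 135) = 1/(-(-36)/376 - 135) = 1/(-9*(-1/94) - 135) = 1/(9/94 - 135) = 1/(-12681/94) = -94/12681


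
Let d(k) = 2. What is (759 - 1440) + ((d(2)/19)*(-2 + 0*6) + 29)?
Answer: -12392/19 ≈ -652.21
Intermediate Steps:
(759 - 1440) + ((d(2)/19)*(-2 + 0*6) + 29) = (759 - 1440) + ((2/19)*(-2 + 0*6) + 29) = -681 + ((2*(1/19))*(-2 + 0) + 29) = -681 + ((2/19)*(-2) + 29) = -681 + (-4/19 + 29) = -681 + 547/19 = -12392/19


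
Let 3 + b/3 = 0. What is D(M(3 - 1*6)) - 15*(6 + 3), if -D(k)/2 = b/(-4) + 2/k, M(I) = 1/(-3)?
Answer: -255/2 ≈ -127.50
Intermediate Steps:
b = -9 (b = -9 + 3*0 = -9 + 0 = -9)
M(I) = -⅓
D(k) = -9/2 - 4/k (D(k) = -2*(-9/(-4) + 2/k) = -2*(-9*(-¼) + 2/k) = -2*(9/4 + 2/k) = -9/2 - 4/k)
D(M(3 - 1*6)) - 15*(6 + 3) = (-9/2 - 4/(-⅓)) - 15*(6 + 3) = (-9/2 - 4*(-3)) - 15*9 = (-9/2 + 12) - 135 = 15/2 - 135 = -255/2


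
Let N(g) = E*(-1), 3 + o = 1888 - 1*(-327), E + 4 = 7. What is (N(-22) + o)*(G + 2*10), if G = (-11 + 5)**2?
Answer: 123704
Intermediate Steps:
E = 3 (E = -4 + 7 = 3)
G = 36 (G = (-6)**2 = 36)
o = 2212 (o = -3 + (1888 - 1*(-327)) = -3 + (1888 + 327) = -3 + 2215 = 2212)
N(g) = -3 (N(g) = 3*(-1) = -3)
(N(-22) + o)*(G + 2*10) = (-3 + 2212)*(36 + 2*10) = 2209*(36 + 20) = 2209*56 = 123704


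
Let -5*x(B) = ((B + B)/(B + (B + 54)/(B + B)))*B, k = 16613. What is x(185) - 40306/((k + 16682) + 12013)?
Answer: -116133595617/1556080606 ≈ -74.632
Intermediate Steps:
x(B) = -2*B**2/(5*(B + (54 + B)/(2*B))) (x(B) = -(B + B)/(B + (B + 54)/(B + B))*B/5 = -(2*B)/(B + (54 + B)/((2*B)))*B/5 = -(2*B)/(B + (54 + B)*(1/(2*B)))*B/5 = -(2*B)/(B + (54 + B)/(2*B))*B/5 = -2*B/(B + (54 + B)/(2*B))*B/5 = -2*B**2/(5*(B + (54 + B)/(2*B))))
x(185) - 40306/((k + 16682) + 12013) = -4*185**3/(270 + 5*185 + 10*185**2) - 40306/((16613 + 16682) + 12013) = -4*6331625/(270 + 925 + 10*34225) - 40306/(33295 + 12013) = -4*6331625/(270 + 925 + 342250) - 40306/45308 = -4*6331625/343445 - 40306*1/45308 = -4*6331625*1/343445 - 20153/22654 = -5065300/68689 - 20153/22654 = -116133595617/1556080606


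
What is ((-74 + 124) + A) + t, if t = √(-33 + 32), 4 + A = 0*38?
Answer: 46 + I ≈ 46.0 + 1.0*I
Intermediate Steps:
A = -4 (A = -4 + 0*38 = -4 + 0 = -4)
t = I (t = √(-1) = I ≈ 1.0*I)
((-74 + 124) + A) + t = ((-74 + 124) - 4) + I = (50 - 4) + I = 46 + I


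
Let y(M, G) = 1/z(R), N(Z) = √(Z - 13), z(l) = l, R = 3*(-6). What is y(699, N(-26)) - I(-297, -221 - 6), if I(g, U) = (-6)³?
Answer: 3887/18 ≈ 215.94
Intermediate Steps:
R = -18
N(Z) = √(-13 + Z)
y(M, G) = -1/18 (y(M, G) = 1/(-18) = -1/18)
I(g, U) = -216
y(699, N(-26)) - I(-297, -221 - 6) = -1/18 - 1*(-216) = -1/18 + 216 = 3887/18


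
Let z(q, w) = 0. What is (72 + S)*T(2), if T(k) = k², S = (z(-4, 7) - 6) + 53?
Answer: 476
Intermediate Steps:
S = 47 (S = (0 - 6) + 53 = -6 + 53 = 47)
(72 + S)*T(2) = (72 + 47)*2² = 119*4 = 476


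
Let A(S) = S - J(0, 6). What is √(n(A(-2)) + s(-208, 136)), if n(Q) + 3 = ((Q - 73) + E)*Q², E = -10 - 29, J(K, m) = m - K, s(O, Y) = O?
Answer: I*√7891 ≈ 88.831*I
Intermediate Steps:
E = -39
A(S) = -6 + S (A(S) = S - (6 - 1*0) = S - (6 + 0) = S - 1*6 = S - 6 = -6 + S)
n(Q) = -3 + Q²*(-112 + Q) (n(Q) = -3 + ((Q - 73) - 39)*Q² = -3 + ((-73 + Q) - 39)*Q² = -3 + (-112 + Q)*Q² = -3 + Q²*(-112 + Q))
√(n(A(-2)) + s(-208, 136)) = √((-3 + (-6 - 2)³ - 112*(-6 - 2)²) - 208) = √((-3 + (-8)³ - 112*(-8)²) - 208) = √((-3 - 512 - 112*64) - 208) = √((-3 - 512 - 7168) - 208) = √(-7683 - 208) = √(-7891) = I*√7891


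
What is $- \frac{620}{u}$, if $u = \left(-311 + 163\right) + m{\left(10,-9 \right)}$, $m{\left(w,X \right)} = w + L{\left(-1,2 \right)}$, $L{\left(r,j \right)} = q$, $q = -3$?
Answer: $\frac{620}{141} \approx 4.3972$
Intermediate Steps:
$L{\left(r,j \right)} = -3$
$m{\left(w,X \right)} = -3 + w$ ($m{\left(w,X \right)} = w - 3 = -3 + w$)
$u = -141$ ($u = \left(-311 + 163\right) + \left(-3 + 10\right) = -148 + 7 = -141$)
$- \frac{620}{u} = - \frac{620}{-141} = \left(-620\right) \left(- \frac{1}{141}\right) = \frac{620}{141}$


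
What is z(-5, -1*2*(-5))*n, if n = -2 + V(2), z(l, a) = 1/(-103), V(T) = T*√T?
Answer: 2/103 - 2*√2/103 ≈ -0.0080430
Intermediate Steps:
V(T) = T^(3/2)
z(l, a) = -1/103
n = -2 + 2*√2 (n = -2 + 2^(3/2) = -2 + 2*√2 ≈ 0.82843)
z(-5, -1*2*(-5))*n = -(-2 + 2*√2)/103 = 2/103 - 2*√2/103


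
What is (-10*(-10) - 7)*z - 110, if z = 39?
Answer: 3517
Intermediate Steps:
(-10*(-10) - 7)*z - 110 = (-10*(-10) - 7)*39 - 110 = (100 - 7)*39 - 110 = 93*39 - 110 = 3627 - 110 = 3517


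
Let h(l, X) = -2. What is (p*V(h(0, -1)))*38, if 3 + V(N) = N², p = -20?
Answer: -760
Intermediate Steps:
V(N) = -3 + N²
(p*V(h(0, -1)))*38 = -20*(-3 + (-2)²)*38 = -20*(-3 + 4)*38 = -20*1*38 = -20*38 = -760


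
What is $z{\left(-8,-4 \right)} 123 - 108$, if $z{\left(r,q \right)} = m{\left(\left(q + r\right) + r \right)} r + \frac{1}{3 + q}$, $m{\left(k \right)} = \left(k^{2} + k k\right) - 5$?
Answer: $-782511$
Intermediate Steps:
$m{\left(k \right)} = -5 + 2 k^{2}$ ($m{\left(k \right)} = \left(k^{2} + k^{2}\right) - 5 = 2 k^{2} - 5 = -5 + 2 k^{2}$)
$z{\left(r,q \right)} = \frac{1}{3 + q} + r \left(-5 + 2 \left(q + 2 r\right)^{2}\right)$ ($z{\left(r,q \right)} = \left(-5 + 2 \left(\left(q + r\right) + r\right)^{2}\right) r + \frac{1}{3 + q} = \left(-5 + 2 \left(q + 2 r\right)^{2}\right) r + \frac{1}{3 + q} = r \left(-5 + 2 \left(q + 2 r\right)^{2}\right) + \frac{1}{3 + q} = \frac{1}{3 + q} + r \left(-5 + 2 \left(q + 2 r\right)^{2}\right)$)
$z{\left(-8,-4 \right)} 123 - 108 = \frac{1 + 3 \left(-8\right) \left(-5 + 2 \left(-4 + 2 \left(-8\right)\right)^{2}\right) - - 32 \left(-5 + 2 \left(-4 + 2 \left(-8\right)\right)^{2}\right)}{3 - 4} \cdot 123 - 108 = \frac{1 + 3 \left(-8\right) \left(-5 + 2 \left(-4 - 16\right)^{2}\right) - - 32 \left(-5 + 2 \left(-4 - 16\right)^{2}\right)}{-1} \cdot 123 - 108 = - (1 + 3 \left(-8\right) \left(-5 + 2 \left(-20\right)^{2}\right) - - 32 \left(-5 + 2 \left(-20\right)^{2}\right)) 123 - 108 = - (1 + 3 \left(-8\right) \left(-5 + 2 \cdot 400\right) - - 32 \left(-5 + 2 \cdot 400\right)) 123 - 108 = - (1 + 3 \left(-8\right) \left(-5 + 800\right) - - 32 \left(-5 + 800\right)) 123 - 108 = - (1 + 3 \left(-8\right) 795 - \left(-32\right) 795) 123 - 108 = - (1 - 19080 + 25440) 123 - 108 = \left(-1\right) 6361 \cdot 123 - 108 = \left(-6361\right) 123 - 108 = -782403 - 108 = -782511$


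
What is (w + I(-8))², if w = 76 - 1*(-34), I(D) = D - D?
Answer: 12100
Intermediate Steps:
I(D) = 0
w = 110 (w = 76 + 34 = 110)
(w + I(-8))² = (110 + 0)² = 110² = 12100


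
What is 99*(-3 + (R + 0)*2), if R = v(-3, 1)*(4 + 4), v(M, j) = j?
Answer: 1287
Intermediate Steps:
R = 8 (R = 1*(4 + 4) = 1*8 = 8)
99*(-3 + (R + 0)*2) = 99*(-3 + (8 + 0)*2) = 99*(-3 + 8*2) = 99*(-3 + 16) = 99*13 = 1287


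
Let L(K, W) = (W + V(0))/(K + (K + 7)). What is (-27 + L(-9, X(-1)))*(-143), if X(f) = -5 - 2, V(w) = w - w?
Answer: 3770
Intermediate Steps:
V(w) = 0
X(f) = -7
L(K, W) = W/(7 + 2*K) (L(K, W) = (W + 0)/(K + (K + 7)) = W/(K + (7 + K)) = W/(7 + 2*K))
(-27 + L(-9, X(-1)))*(-143) = (-27 - 7/(7 + 2*(-9)))*(-143) = (-27 - 7/(7 - 18))*(-143) = (-27 - 7/(-11))*(-143) = (-27 - 7*(-1/11))*(-143) = (-27 + 7/11)*(-143) = -290/11*(-143) = 3770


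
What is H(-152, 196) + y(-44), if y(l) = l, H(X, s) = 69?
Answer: 25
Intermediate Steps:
H(-152, 196) + y(-44) = 69 - 44 = 25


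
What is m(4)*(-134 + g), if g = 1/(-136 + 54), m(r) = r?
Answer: -21978/41 ≈ -536.05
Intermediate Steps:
g = -1/82 (g = 1/(-82) = -1/82 ≈ -0.012195)
m(4)*(-134 + g) = 4*(-134 - 1/82) = 4*(-10989/82) = -21978/41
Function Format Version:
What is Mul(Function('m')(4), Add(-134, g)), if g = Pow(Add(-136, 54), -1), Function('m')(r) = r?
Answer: Rational(-21978, 41) ≈ -536.05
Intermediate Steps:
g = Rational(-1, 82) (g = Pow(-82, -1) = Rational(-1, 82) ≈ -0.012195)
Mul(Function('m')(4), Add(-134, g)) = Mul(4, Add(-134, Rational(-1, 82))) = Mul(4, Rational(-10989, 82)) = Rational(-21978, 41)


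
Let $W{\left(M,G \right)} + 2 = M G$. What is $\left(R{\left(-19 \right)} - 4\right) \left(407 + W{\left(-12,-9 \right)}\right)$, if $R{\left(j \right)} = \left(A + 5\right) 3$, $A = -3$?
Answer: $1026$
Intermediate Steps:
$R{\left(j \right)} = 6$ ($R{\left(j \right)} = \left(-3 + 5\right) 3 = 2 \cdot 3 = 6$)
$W{\left(M,G \right)} = -2 + G M$ ($W{\left(M,G \right)} = -2 + M G = -2 + G M$)
$\left(R{\left(-19 \right)} - 4\right) \left(407 + W{\left(-12,-9 \right)}\right) = \left(6 - 4\right) \left(407 - -106\right) = 2 \left(407 + \left(-2 + 108\right)\right) = 2 \left(407 + 106\right) = 2 \cdot 513 = 1026$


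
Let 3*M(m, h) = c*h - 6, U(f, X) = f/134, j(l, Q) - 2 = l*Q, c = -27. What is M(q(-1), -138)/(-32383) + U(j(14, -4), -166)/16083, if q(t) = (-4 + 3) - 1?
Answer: -148561109/3877184207 ≈ -0.038317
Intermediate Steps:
j(l, Q) = 2 + Q*l (j(l, Q) = 2 + l*Q = 2 + Q*l)
q(t) = -2 (q(t) = -1 - 1 = -2)
U(f, X) = f/134 (U(f, X) = f*(1/134) = f/134)
M(m, h) = -2 - 9*h (M(m, h) = (-27*h - 6)/3 = (-6 - 27*h)/3 = -2 - 9*h)
M(q(-1), -138)/(-32383) + U(j(14, -4), -166)/16083 = (-2 - 9*(-138))/(-32383) + ((2 - 4*14)/134)/16083 = (-2 + 1242)*(-1/32383) + ((2 - 56)/134)*(1/16083) = 1240*(-1/32383) + ((1/134)*(-54))*(1/16083) = -1240/32383 - 27/67*1/16083 = -1240/32383 - 3/119729 = -148561109/3877184207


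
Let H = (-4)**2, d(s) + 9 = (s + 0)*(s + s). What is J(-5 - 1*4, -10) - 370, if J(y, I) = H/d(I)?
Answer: -70654/191 ≈ -369.92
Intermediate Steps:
d(s) = -9 + 2*s**2 (d(s) = -9 + (s + 0)*(s + s) = -9 + s*(2*s) = -9 + 2*s**2)
H = 16
J(y, I) = 16/(-9 + 2*I**2)
J(-5 - 1*4, -10) - 370 = 16/(-9 + 2*(-10)**2) - 370 = 16/(-9 + 2*100) - 370 = 16/(-9 + 200) - 370 = 16/191 - 370 = -70654/191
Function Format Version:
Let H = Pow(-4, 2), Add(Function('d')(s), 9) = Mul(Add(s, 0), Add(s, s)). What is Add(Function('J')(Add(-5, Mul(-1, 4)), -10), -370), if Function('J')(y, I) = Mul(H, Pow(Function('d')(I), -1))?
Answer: Rational(-70654, 191) ≈ -369.92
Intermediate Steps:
Function('d')(s) = Add(-9, Mul(2, Pow(s, 2))) (Function('d')(s) = Add(-9, Mul(Add(s, 0), Add(s, s))) = Add(-9, Mul(s, Mul(2, s))) = Add(-9, Mul(2, Pow(s, 2))))
H = 16
Function('J')(y, I) = Mul(16, Pow(Add(-9, Mul(2, Pow(I, 2))), -1))
Add(Function('J')(Add(-5, Mul(-1, 4)), -10), -370) = Add(Mul(16, Pow(Add(-9, Mul(2, Pow(-10, 2))), -1)), -370) = Add(Mul(16, Pow(Add(-9, Mul(2, 100)), -1)), -370) = Add(Mul(16, Pow(Add(-9, 200), -1)), -370) = Add(Mul(16, Pow(191, -1)), -370) = Add(Mul(16, Rational(1, 191)), -370) = Add(Rational(16, 191), -370) = Rational(-70654, 191)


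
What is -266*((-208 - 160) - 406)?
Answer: 205884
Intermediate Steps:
-266*((-208 - 160) - 406) = -266*(-368 - 406) = -266*(-774) = 205884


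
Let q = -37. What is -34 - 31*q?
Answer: 1113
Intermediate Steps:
-34 - 31*q = -34 - 31*(-37) = -34 + 1147 = 1113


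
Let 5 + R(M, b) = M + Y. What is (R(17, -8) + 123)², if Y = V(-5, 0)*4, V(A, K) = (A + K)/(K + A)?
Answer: 19321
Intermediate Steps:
V(A, K) = 1 (V(A, K) = (A + K)/(A + K) = 1)
Y = 4 (Y = 1*4 = 4)
R(M, b) = -1 + M (R(M, b) = -5 + (M + 4) = -5 + (4 + M) = -1 + M)
(R(17, -8) + 123)² = ((-1 + 17) + 123)² = (16 + 123)² = 139² = 19321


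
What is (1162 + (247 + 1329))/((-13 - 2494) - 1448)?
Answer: -2738/3955 ≈ -0.69229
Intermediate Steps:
(1162 + (247 + 1329))/((-13 - 2494) - 1448) = (1162 + 1576)/(-2507 - 1448) = 2738/(-3955) = 2738*(-1/3955) = -2738/3955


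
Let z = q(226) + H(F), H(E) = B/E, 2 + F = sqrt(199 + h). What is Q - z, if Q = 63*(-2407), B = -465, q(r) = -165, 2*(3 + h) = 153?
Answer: -27113584/179 + 155*sqrt(1090)/179 ≈ -1.5144e+5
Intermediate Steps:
h = 147/2 (h = -3 + (1/2)*153 = -3 + 153/2 = 147/2 ≈ 73.500)
F = -2 + sqrt(1090)/2 (F = -2 + sqrt(199 + 147/2) = -2 + sqrt(545/2) = -2 + sqrt(1090)/2 ≈ 14.508)
H(E) = -465/E
Q = -151641
z = -165 - 465/(-2 + sqrt(1090)/2) ≈ -197.05
Q - z = -151641 - (-30155/179 - 155*sqrt(1090)/179) = -151641 + (30155/179 + 155*sqrt(1090)/179) = -27113584/179 + 155*sqrt(1090)/179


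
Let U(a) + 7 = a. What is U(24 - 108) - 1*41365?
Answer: -41456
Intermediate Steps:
U(a) = -7 + a
U(24 - 108) - 1*41365 = (-7 + (24 - 108)) - 1*41365 = (-7 - 84) - 41365 = -91 - 41365 = -41456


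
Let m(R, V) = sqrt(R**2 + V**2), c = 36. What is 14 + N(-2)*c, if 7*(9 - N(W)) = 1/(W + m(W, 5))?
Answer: 59078/175 - 36*sqrt(29)/175 ≈ 336.48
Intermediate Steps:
N(W) = 9 - 1/(7*(W + sqrt(25 + W**2))) (N(W) = 9 - 1/(7*(W + sqrt(W**2 + 5**2))) = 9 - 1/(7*(W + sqrt(W**2 + 25))) = 9 - 1/(7*(W + sqrt(25 + W**2))))
14 + N(-2)*c = 14 + ((-1/7 + 9*(-2) + 9*sqrt(25 + (-2)**2))/(-2 + sqrt(25 + (-2)**2)))*36 = 14 + ((-1/7 - 18 + 9*sqrt(25 + 4))/(-2 + sqrt(25 + 4)))*36 = 14 + ((-1/7 - 18 + 9*sqrt(29))/(-2 + sqrt(29)))*36 = 14 + ((-127/7 + 9*sqrt(29))/(-2 + sqrt(29)))*36 = 14 + 36*(-127/7 + 9*sqrt(29))/(-2 + sqrt(29))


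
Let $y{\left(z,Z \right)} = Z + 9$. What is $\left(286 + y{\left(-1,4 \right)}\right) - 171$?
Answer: $128$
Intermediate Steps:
$y{\left(z,Z \right)} = 9 + Z$
$\left(286 + y{\left(-1,4 \right)}\right) - 171 = \left(286 + \left(9 + 4\right)\right) - 171 = \left(286 + 13\right) - 171 = 299 - 171 = 128$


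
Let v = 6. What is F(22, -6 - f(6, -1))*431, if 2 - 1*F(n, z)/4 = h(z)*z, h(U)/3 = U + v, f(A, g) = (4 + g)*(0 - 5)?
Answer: -694772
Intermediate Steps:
f(A, g) = -20 - 5*g (f(A, g) = (4 + g)*(-5) = -20 - 5*g)
h(U) = 18 + 3*U (h(U) = 3*(U + 6) = 3*(6 + U) = 18 + 3*U)
F(n, z) = 8 - 4*z*(18 + 3*z) (F(n, z) = 8 - 4*(18 + 3*z)*z = 8 - 4*z*(18 + 3*z))
F(22, -6 - f(6, -1))*431 = (8 - 12*(-6 - (-20 - 5*(-1)))*(6 + (-6 - (-20 - 5*(-1)))))*431 = (8 - 12*(-6 - (-20 + 5))*(6 + (-6 - (-20 + 5))))*431 = (8 - 12*(-6 - 1*(-15))*(6 + (-6 - 1*(-15))))*431 = (8 - 12*(-6 + 15)*(6 + (-6 + 15)))*431 = (8 - 12*9*(6 + 9))*431 = (8 - 12*9*15)*431 = (8 - 1620)*431 = -1612*431 = -694772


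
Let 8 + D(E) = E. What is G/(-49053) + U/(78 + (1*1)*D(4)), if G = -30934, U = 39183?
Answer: 52008995/98106 ≈ 530.13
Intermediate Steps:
D(E) = -8 + E
G/(-49053) + U/(78 + (1*1)*D(4)) = -30934/(-49053) + 39183/(78 + (1*1)*(-8 + 4)) = -30934*(-1/49053) + 39183/(78 + 1*(-4)) = 30934/49053 + 39183/(78 - 4) = 30934/49053 + 39183/74 = 30934/49053 + 39183*(1/74) = 30934/49053 + 1059/2 = 52008995/98106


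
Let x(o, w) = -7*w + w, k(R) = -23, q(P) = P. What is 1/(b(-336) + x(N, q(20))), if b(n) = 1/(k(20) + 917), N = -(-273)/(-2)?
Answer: -894/107279 ≈ -0.0083334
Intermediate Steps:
N = -273/2 (N = -(-273)*(-1)/2 = -91*3/2 = -273/2 ≈ -136.50)
x(o, w) = -6*w
b(n) = 1/894 (b(n) = 1/(-23 + 917) = 1/894)
1/(b(-336) + x(N, q(20))) = 1/(1/894 - 6*20) = 1/(1/894 - 120) = 1/(-107279/894) = -894/107279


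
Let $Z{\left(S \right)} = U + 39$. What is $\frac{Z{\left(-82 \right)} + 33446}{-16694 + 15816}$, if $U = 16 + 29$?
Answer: $- \frac{16765}{439} \approx -38.189$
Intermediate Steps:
$U = 45$
$Z{\left(S \right)} = 84$ ($Z{\left(S \right)} = 45 + 39 = 84$)
$\frac{Z{\left(-82 \right)} + 33446}{-16694 + 15816} = \frac{84 + 33446}{-16694 + 15816} = \frac{33530}{-878} = 33530 \left(- \frac{1}{878}\right) = - \frac{16765}{439}$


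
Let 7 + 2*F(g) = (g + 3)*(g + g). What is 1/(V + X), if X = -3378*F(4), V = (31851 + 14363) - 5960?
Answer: -1/42507 ≈ -2.3526e-5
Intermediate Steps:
F(g) = -7/2 + g*(3 + g) (F(g) = -7/2 + ((g + 3)*(g + g))/2 = -7/2 + ((3 + g)*(2*g))/2 = -7/2 + (2*g*(3 + g))/2 = -7/2 + g*(3 + g))
V = 40254 (V = 46214 - 5960 = 40254)
X = -82761 (X = -3378*(-7/2 + 4² + 3*4) = -3378*(-7/2 + 16 + 12) = -3378*49/2 = -82761)
1/(V + X) = 1/(40254 - 82761) = 1/(-42507) = -1/42507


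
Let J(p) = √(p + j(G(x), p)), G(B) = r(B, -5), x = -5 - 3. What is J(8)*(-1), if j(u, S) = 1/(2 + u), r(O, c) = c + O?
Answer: -√957/11 ≈ -2.8123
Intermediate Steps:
r(O, c) = O + c
x = -8
G(B) = -5 + B (G(B) = B - 5 = -5 + B)
J(p) = √(-1/11 + p) (J(p) = √(p + 1/(2 + (-5 - 8))) = √(p + 1/(2 - 13)) = √(p + 1/(-11)) = √(p - 1/11) = √(-1/11 + p))
J(8)*(-1) = (√(-11 + 121*8)/11)*(-1) = (√(-11 + 968)/11)*(-1) = (√957/11)*(-1) = -√957/11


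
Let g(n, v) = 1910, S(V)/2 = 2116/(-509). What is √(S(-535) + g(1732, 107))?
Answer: √492690622/509 ≈ 43.608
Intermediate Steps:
S(V) = -4232/509 (S(V) = 2*(2116/(-509)) = 2*(2116*(-1/509)) = 2*(-2116/509) = -4232/509)
√(S(-535) + g(1732, 107)) = √(-4232/509 + 1910) = √(967958/509) = √492690622/509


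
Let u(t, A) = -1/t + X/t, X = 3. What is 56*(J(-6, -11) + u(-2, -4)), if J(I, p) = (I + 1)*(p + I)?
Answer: 4704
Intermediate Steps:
J(I, p) = (1 + I)*(I + p)
u(t, A) = 2/t (u(t, A) = -1/t + 3/t = 2/t)
56*(J(-6, -11) + u(-2, -4)) = 56*((-6 - 11 + (-6)² - 6*(-11)) + 2/(-2)) = 56*((-6 - 11 + 36 + 66) + 2*(-½)) = 56*(85 - 1) = 56*84 = 4704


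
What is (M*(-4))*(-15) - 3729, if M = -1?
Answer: -3789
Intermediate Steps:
(M*(-4))*(-15) - 3729 = -1*(-4)*(-15) - 3729 = 4*(-15) - 3729 = -60 - 3729 = -3789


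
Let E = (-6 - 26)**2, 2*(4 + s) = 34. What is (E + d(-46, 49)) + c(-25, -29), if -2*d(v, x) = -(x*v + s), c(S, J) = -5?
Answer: -203/2 ≈ -101.50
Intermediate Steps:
s = 13 (s = -4 + (1/2)*34 = -4 + 17 = 13)
E = 1024 (E = (-32)**2 = 1024)
d(v, x) = 13/2 + v*x/2 (d(v, x) = -(-1)*(x*v + 13)/2 = -(-1)*(v*x + 13)/2 = -(-1)*(13 + v*x)/2 = -(-13 - v*x)/2 = 13/2 + v*x/2)
(E + d(-46, 49)) + c(-25, -29) = (1024 + (13/2 + (1/2)*(-46)*49)) - 5 = (1024 + (13/2 - 1127)) - 5 = (1024 - 2241/2) - 5 = -193/2 - 5 = -203/2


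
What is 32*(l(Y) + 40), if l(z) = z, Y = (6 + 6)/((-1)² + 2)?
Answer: 1408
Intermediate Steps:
Y = 4 (Y = 12/(1 + 2) = 12/3 = 12*(⅓) = 4)
32*(l(Y) + 40) = 32*(4 + 40) = 32*44 = 1408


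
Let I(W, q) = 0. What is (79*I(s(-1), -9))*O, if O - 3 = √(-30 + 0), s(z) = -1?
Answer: 0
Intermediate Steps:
O = 3 + I*√30 (O = 3 + √(-30 + 0) = 3 + √(-30) = 3 + I*√30 ≈ 3.0 + 5.4772*I)
(79*I(s(-1), -9))*O = (79*0)*(3 + I*√30) = 0*(3 + I*√30) = 0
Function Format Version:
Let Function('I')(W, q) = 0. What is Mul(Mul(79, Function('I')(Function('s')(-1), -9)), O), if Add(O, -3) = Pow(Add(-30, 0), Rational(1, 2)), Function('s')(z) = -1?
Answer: 0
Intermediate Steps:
O = Add(3, Mul(I, Pow(30, Rational(1, 2)))) (O = Add(3, Pow(Add(-30, 0), Rational(1, 2))) = Add(3, Pow(-30, Rational(1, 2))) = Add(3, Mul(I, Pow(30, Rational(1, 2)))) ≈ Add(3.0000, Mul(5.4772, I)))
Mul(Mul(79, Function('I')(Function('s')(-1), -9)), O) = Mul(Mul(79, 0), Add(3, Mul(I, Pow(30, Rational(1, 2))))) = Mul(0, Add(3, Mul(I, Pow(30, Rational(1, 2))))) = 0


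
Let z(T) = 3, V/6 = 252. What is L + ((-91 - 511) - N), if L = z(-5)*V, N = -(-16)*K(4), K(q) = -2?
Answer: 3966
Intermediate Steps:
V = 1512 (V = 6*252 = 1512)
N = -32 (N = -(-16)*(-2) = -8*4 = -32)
L = 4536 (L = 3*1512 = 4536)
L + ((-91 - 511) - N) = 4536 + ((-91 - 511) - 1*(-32)) = 4536 + (-602 + 32) = 4536 - 570 = 3966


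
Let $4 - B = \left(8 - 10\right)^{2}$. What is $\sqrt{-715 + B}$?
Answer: $i \sqrt{715} \approx 26.739 i$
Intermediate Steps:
$B = 0$ ($B = 4 - \left(8 - 10\right)^{2} = 4 - \left(-2\right)^{2} = 4 - 4 = 0$)
$\sqrt{-715 + B} = \sqrt{-715 + 0} = \sqrt{-715} = i \sqrt{715}$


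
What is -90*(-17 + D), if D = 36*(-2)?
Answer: 8010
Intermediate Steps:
D = -72
-90*(-17 + D) = -90*(-17 - 72) = -90*(-89) = 8010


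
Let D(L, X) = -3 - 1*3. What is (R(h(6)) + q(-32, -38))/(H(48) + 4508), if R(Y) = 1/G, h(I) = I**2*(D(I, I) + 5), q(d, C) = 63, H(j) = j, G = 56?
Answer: 3529/255136 ≈ 0.013832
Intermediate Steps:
D(L, X) = -6 (D(L, X) = -3 - 3 = -6)
h(I) = -I**2 (h(I) = I**2*(-6 + 5) = I**2*(-1) = -I**2)
R(Y) = 1/56
(R(h(6)) + q(-32, -38))/(H(48) + 4508) = (1/56 + 63)/(48 + 4508) = (3529/56)/4556 = (3529/56)*(1/4556) = 3529/255136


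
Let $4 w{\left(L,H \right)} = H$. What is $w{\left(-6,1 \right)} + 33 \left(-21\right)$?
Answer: $- \frac{2771}{4} \approx -692.75$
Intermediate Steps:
$w{\left(L,H \right)} = \frac{H}{4}$
$w{\left(-6,1 \right)} + 33 \left(-21\right) = \frac{1}{4} \cdot 1 + 33 \left(-21\right) = \frac{1}{4} - 693 = - \frac{2771}{4}$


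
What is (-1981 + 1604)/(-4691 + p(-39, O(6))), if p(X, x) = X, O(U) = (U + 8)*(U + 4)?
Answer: 377/4730 ≈ 0.079704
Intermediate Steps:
O(U) = (4 + U)*(8 + U) (O(U) = (8 + U)*(4 + U) = (4 + U)*(8 + U))
(-1981 + 1604)/(-4691 + p(-39, O(6))) = (-1981 + 1604)/(-4691 - 39) = -377/(-4730) = -377*(-1/4730) = 377/4730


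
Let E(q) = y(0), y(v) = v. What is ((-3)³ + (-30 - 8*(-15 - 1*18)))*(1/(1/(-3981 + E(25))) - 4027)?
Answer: -1657656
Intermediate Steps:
E(q) = 0
((-3)³ + (-30 - 8*(-15 - 1*18)))*(1/(1/(-3981 + E(25))) - 4027) = ((-3)³ + (-30 - 8*(-15 - 1*18)))*(1/(1/(-3981 + 0)) - 4027) = (-27 + (-30 - 8*(-15 - 18)))*(1/(1/(-3981)) - 4027) = (-27 + (-30 - 8*(-33)))*(1/(-1/3981) - 4027) = (-27 + (-30 + 264))*(-3981 - 4027) = (-27 + 234)*(-8008) = 207*(-8008) = -1657656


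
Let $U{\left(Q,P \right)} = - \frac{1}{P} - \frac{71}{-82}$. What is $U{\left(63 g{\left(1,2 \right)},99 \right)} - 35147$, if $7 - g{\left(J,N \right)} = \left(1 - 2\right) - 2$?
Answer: $- \frac{285316399}{8118} \approx -35146.0$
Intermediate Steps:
$g{\left(J,N \right)} = 10$ ($g{\left(J,N \right)} = 7 - \left(\left(1 - 2\right) - 2\right) = 7 - \left(-1 - 2\right) = 7 - -3 = 7 + 3 = 10$)
$U{\left(Q,P \right)} = \frac{71}{82} - \frac{1}{P}$ ($U{\left(Q,P \right)} = - \frac{1}{P} - - \frac{71}{82} = - \frac{1}{P} + \frac{71}{82} = \frac{71}{82} - \frac{1}{P}$)
$U{\left(63 g{\left(1,2 \right)},99 \right)} - 35147 = \left(\frac{71}{82} - \frac{1}{99}\right) - 35147 = \frac{6947}{8118} - 35147 = - \frac{285316399}{8118}$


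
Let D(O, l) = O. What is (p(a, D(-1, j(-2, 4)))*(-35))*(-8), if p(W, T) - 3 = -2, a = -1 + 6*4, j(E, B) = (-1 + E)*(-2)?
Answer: 280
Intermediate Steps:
j(E, B) = 2 - 2*E
a = 23 (a = -1 + 24 = 23)
p(W, T) = 1 (p(W, T) = 3 - 2 = 1)
(p(a, D(-1, j(-2, 4)))*(-35))*(-8) = (1*(-35))*(-8) = -35*(-8) = 280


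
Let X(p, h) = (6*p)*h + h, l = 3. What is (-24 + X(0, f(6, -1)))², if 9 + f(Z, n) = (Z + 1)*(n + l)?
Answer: 361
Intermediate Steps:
f(Z, n) = -9 + (1 + Z)*(3 + n) (f(Z, n) = -9 + (Z + 1)*(n + 3) = -9 + (1 + Z)*(3 + n))
X(p, h) = h + 6*h*p (X(p, h) = 6*h*p + h = h + 6*h*p)
(-24 + X(0, f(6, -1)))² = (-24 + (-6 - 1 + 3*6 + 6*(-1))*(1 + 6*0))² = (-24 + (-6 - 1 + 18 - 6)*(1 + 0))² = (-24 + 5*1)² = (-24 + 5)² = (-19)² = 361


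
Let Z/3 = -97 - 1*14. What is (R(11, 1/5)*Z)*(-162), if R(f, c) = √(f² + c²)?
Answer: 53946*√3026/5 ≈ 5.9350e+5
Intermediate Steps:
Z = -333 (Z = 3*(-97 - 1*14) = 3*(-97 - 14) = 3*(-111) = -333)
R(f, c) = √(c² + f²)
(R(11, 1/5)*Z)*(-162) = (√((1/5)² + 11²)*(-333))*(-162) = (√((⅕)² + 121)*(-333))*(-162) = (√(1/25 + 121)*(-333))*(-162) = (√(3026/25)*(-333))*(-162) = ((√3026/5)*(-333))*(-162) = -333*√3026/5*(-162) = 53946*√3026/5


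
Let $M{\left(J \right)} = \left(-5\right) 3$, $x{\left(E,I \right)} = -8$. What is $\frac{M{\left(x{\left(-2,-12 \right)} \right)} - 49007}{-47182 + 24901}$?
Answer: $\frac{49022}{22281} \approx 2.2002$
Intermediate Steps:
$M{\left(J \right)} = -15$
$\frac{M{\left(x{\left(-2,-12 \right)} \right)} - 49007}{-47182 + 24901} = \frac{-15 - 49007}{-47182 + 24901} = - \frac{49022}{-22281} = \left(-49022\right) \left(- \frac{1}{22281}\right) = \frac{49022}{22281}$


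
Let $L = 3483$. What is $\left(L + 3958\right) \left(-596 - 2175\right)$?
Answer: $-20619011$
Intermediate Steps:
$\left(L + 3958\right) \left(-596 - 2175\right) = \left(3483 + 3958\right) \left(-596 - 2175\right) = 7441 \left(-2771\right) = -20619011$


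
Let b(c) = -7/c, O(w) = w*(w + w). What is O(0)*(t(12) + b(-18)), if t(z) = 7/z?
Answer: 0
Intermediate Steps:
O(w) = 2*w² (O(w) = w*(2*w) = 2*w²)
O(0)*(t(12) + b(-18)) = (2*0²)*(7/12 - 7/(-18)) = (2*0)*(7*(1/12) - 7*(-1/18)) = 0*(7/12 + 7/18) = 0*(35/36) = 0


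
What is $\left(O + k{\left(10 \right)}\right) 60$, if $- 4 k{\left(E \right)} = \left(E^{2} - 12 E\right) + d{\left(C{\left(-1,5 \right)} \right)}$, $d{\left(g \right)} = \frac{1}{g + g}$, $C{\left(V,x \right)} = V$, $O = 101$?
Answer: $\frac{12735}{2} \approx 6367.5$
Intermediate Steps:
$d{\left(g \right)} = \frac{1}{2 g}$
$k{\left(E \right)} = \frac{1}{8} + 3 E - \frac{E^{2}}{4}$ ($k{\left(E \right)} = - \frac{\left(E^{2} - 12 E\right) + \frac{1}{2 \left(-1\right)}}{4} = - \frac{\left(E^{2} - 12 E\right) + \frac{1}{2} \left(-1\right)}{4} = - \frac{\left(E^{2} - 12 E\right) - \frac{1}{2}}{4} = - \frac{- \frac{1}{2} + E^{2} - 12 E}{4} = \frac{1}{8} + 3 E - \frac{E^{2}}{4}$)
$\left(O + k{\left(10 \right)}\right) 60 = \left(101 + \left(\frac{1}{8} + 3 \cdot 10 - \frac{10^{2}}{4}\right)\right) 60 = \left(101 + \left(\frac{1}{8} + 30 - 25\right)\right) 60 = \left(101 + \frac{41}{8}\right) 60 = \frac{849}{8} \cdot 60 = \frac{12735}{2}$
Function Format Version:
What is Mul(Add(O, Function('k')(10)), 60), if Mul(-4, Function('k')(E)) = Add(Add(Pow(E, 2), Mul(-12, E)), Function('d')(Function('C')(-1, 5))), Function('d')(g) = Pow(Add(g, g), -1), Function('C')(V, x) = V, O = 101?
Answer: Rational(12735, 2) ≈ 6367.5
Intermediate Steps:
Function('d')(g) = Mul(Rational(1, 2), Pow(g, -1)) (Function('d')(g) = Pow(Mul(2, g), -1) = Mul(Rational(1, 2), Pow(g, -1)))
Function('k')(E) = Add(Rational(1, 8), Mul(3, E), Mul(Rational(-1, 4), Pow(E, 2))) (Function('k')(E) = Mul(Rational(-1, 4), Add(Add(Pow(E, 2), Mul(-12, E)), Mul(Rational(1, 2), Pow(-1, -1)))) = Mul(Rational(-1, 4), Add(Add(Pow(E, 2), Mul(-12, E)), Mul(Rational(1, 2), -1))) = Mul(Rational(-1, 4), Add(Add(Pow(E, 2), Mul(-12, E)), Rational(-1, 2))) = Mul(Rational(-1, 4), Add(Rational(-1, 2), Pow(E, 2), Mul(-12, E))) = Add(Rational(1, 8), Mul(3, E), Mul(Rational(-1, 4), Pow(E, 2))))
Mul(Add(O, Function('k')(10)), 60) = Mul(Add(101, Add(Rational(1, 8), Mul(3, 10), Mul(Rational(-1, 4), Pow(10, 2)))), 60) = Mul(Add(101, Add(Rational(1, 8), 30, Mul(Rational(-1, 4), 100))), 60) = Mul(Add(101, Add(Rational(1, 8), 30, -25)), 60) = Mul(Add(101, Rational(41, 8)), 60) = Mul(Rational(849, 8), 60) = Rational(12735, 2)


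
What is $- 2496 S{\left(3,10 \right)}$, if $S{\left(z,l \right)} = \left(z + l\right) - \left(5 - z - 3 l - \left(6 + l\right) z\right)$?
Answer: $-222144$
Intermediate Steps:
$S{\left(z,l \right)} = -5 + 2 z + 4 l + z \left(6 + l\right)$ ($S{\left(z,l \right)} = \left(l + z\right) - \left(5 - z - 3 l - z \left(6 + l\right)\right) = \left(l + z\right) + \left(-5 + z + 3 l + z \left(6 + l\right)\right) = -5 + 2 z + 4 l + z \left(6 + l\right)$)
$- 2496 S{\left(3,10 \right)} = - 2496 \left(-5 + 4 \cdot 10 + 8 \cdot 3 + 10 \cdot 3\right) = - 2496 \left(-5 + 40 + 24 + 30\right) = \left(-2496\right) 89 = -222144$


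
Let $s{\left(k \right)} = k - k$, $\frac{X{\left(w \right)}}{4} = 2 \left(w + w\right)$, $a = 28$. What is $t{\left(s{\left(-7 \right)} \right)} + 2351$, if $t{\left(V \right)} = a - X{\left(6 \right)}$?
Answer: $2283$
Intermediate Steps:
$X{\left(w \right)} = 16 w$ ($X{\left(w \right)} = 4 \cdot 2 \left(w + w\right) = 4 \cdot 2 \cdot 2 w = 4 \cdot 4 w = 16 w$)
$s{\left(k \right)} = 0$
$t{\left(V \right)} = -68$ ($t{\left(V \right)} = 28 - 16 \cdot 6 = 28 - 96 = -68$)
$t{\left(s{\left(-7 \right)} \right)} + 2351 = -68 + 2351 = 2283$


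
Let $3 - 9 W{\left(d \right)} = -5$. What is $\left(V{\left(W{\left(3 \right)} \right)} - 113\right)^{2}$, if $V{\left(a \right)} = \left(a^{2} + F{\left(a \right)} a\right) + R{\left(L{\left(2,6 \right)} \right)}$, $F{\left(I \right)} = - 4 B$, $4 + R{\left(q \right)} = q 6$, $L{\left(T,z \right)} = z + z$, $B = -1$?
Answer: $\frac{10843849}{6561} \approx 1652.8$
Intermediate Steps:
$W{\left(d \right)} = \frac{8}{9}$ ($W{\left(d \right)} = \frac{1}{3} - - \frac{5}{9} = \frac{1}{3} + \frac{5}{9} = \frac{8}{9}$)
$L{\left(T,z \right)} = 2 z$
$R{\left(q \right)} = -4 + 6 q$ ($R{\left(q \right)} = -4 + q 6 = -4 + 6 q$)
$F{\left(I \right)} = 4$ ($F{\left(I \right)} = \left(-4\right) \left(-1\right) = 4$)
$V{\left(a \right)} = 68 + a^{2} + 4 a$ ($V{\left(a \right)} = \left(a^{2} + 4 a\right) - \left(4 - 6 \cdot 2 \cdot 6\right) = \left(a^{2} + 4 a\right) + \left(-4 + 6 \cdot 12\right) = \left(a^{2} + 4 a\right) + \left(-4 + 72\right) = \left(a^{2} + 4 a\right) + 68 = 68 + a^{2} + 4 a$)
$\left(V{\left(W{\left(3 \right)} \right)} - 113\right)^{2} = \left(\left(68 + \left(\frac{8}{9}\right)^{2} + 4 \cdot \frac{8}{9}\right) - 113\right)^{2} = \left(\left(68 + \frac{64}{81} + \frac{32}{9}\right) - 113\right)^{2} = \left(\frac{5860}{81} - 113\right)^{2} = \left(- \frac{3293}{81}\right)^{2} = \frac{10843849}{6561}$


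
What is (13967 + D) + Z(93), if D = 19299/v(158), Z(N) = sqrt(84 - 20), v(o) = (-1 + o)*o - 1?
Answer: 346669174/24805 ≈ 13976.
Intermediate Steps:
v(o) = -1 + o*(-1 + o) (v(o) = o*(-1 + o) - 1 = -1 + o*(-1 + o))
Z(N) = 8 (Z(N) = sqrt(64) = 8)
D = 19299/24805 (D = 19299/(-1 + 158**2 - 1*158) = 19299/(-1 + 24964 - 158) = 19299/24805 ≈ 0.77803)
(13967 + D) + Z(93) = (13967 + 19299/24805) + 8 = 346470734/24805 + 8 = 346669174/24805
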